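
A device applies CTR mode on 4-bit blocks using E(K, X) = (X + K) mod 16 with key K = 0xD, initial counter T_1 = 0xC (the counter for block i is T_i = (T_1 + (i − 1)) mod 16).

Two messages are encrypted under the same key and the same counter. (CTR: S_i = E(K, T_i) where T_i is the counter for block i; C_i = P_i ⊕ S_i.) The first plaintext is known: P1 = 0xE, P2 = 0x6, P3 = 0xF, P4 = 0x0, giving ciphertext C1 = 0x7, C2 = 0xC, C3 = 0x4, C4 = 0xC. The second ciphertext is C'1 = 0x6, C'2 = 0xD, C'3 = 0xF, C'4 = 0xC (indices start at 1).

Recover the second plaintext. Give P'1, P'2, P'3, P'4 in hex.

P'1 = 0xF, P'2 = 0x7, P'3 = 0x4, P'4 = 0x0

In CTR with a reused counter, both messages share the same keystream S_i, so C_i ⊕ C'_i = P_i ⊕ P'_i and thus P'_i = P_i ⊕ C_i ⊕ C'_i.
P'1: 0xE ⊕ 0x7 ⊕ 0x6 = 0xF.
P'2: 0x6 ⊕ 0xC ⊕ 0xD = 0x7.
P'3: 0xF ⊕ 0x4 ⊕ 0xF = 0x4.
P'4: 0x0 ⊕ 0xC ⊕ 0xC = 0x0.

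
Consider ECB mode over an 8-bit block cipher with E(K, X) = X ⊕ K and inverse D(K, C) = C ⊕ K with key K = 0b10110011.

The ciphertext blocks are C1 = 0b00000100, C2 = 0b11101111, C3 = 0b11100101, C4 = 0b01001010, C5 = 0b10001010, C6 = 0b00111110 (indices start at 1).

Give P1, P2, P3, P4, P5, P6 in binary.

P1 = 0b10110111, P2 = 0b01011100, P3 = 0b01010110, P4 = 0b11111001, P5 = 0b00111001, P6 = 0b10001101

ECB decryption: P_i = D(K, C_i).
P1: D(K, 0b00000100) = 0b10110111.
P2: D(K, 0b11101111) = 0b01011100.
P3: D(K, 0b11100101) = 0b01010110.
P4: D(K, 0b01001010) = 0b11111001.
P5: D(K, 0b10001010) = 0b00111001.
P6: D(K, 0b00111110) = 0b10001101.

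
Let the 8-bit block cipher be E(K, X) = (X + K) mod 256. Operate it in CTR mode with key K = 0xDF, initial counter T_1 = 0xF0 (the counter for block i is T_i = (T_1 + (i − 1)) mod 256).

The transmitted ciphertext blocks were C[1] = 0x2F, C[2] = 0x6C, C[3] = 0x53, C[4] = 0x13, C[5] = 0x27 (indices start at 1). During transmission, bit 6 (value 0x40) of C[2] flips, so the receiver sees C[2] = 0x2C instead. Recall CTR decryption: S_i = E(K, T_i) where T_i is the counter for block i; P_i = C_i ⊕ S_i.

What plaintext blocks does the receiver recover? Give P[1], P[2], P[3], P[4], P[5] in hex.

Only C[2] changed, to 0x2C. In CTR, a change in C_i flips the same bit in P_i only; the keystream is unaffected. Decrypting the received ciphertext:
P[1]: T = 0xF0, S = E(K, T) = 0xCF; 0x2F ⊕ 0xCF = 0xE0.
P[2]: T = 0xF1, S = E(K, T) = 0xD0; 0x2C ⊕ 0xD0 = 0xFC.
P[3]: T = 0xF2, S = E(K, T) = 0xD1; 0x53 ⊕ 0xD1 = 0x82.
P[4]: T = 0xF3, S = E(K, T) = 0xD2; 0x13 ⊕ 0xD2 = 0xC1.
P[5]: T = 0xF4, S = E(K, T) = 0xD3; 0x27 ⊕ 0xD3 = 0xF4.
Blocks that differ from the original plaintext: P[2].

P[1] = 0xE0, P[2] = 0xFC, P[3] = 0x82, P[4] = 0xC1, P[5] = 0xF4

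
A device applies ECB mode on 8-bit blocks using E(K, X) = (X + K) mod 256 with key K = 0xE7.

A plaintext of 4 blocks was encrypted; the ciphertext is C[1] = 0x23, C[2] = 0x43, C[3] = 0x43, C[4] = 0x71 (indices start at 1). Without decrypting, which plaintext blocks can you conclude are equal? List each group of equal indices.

P[2] = P[3]

ECB encrypts each block independently with the same key, so equal ciphertext blocks imply equal plaintext blocks.
C[2] = C[3] = 0x43, so P[2] = P[3].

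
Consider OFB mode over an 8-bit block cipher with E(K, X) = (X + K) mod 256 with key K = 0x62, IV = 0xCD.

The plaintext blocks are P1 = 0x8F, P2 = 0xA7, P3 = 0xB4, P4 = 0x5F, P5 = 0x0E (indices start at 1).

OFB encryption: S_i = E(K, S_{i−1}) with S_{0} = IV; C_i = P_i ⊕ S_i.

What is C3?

C3 = 0x47

C1: S = E(K, 0xCD) = 0x2F; 0x8F ⊕ 0x2F = 0xA0.
C2: S = E(K, 0x2F) = 0x91; 0xA7 ⊕ 0x91 = 0x36.
C3: S = E(K, 0x91) = 0xF3; 0xB4 ⊕ 0xF3 = 0x47.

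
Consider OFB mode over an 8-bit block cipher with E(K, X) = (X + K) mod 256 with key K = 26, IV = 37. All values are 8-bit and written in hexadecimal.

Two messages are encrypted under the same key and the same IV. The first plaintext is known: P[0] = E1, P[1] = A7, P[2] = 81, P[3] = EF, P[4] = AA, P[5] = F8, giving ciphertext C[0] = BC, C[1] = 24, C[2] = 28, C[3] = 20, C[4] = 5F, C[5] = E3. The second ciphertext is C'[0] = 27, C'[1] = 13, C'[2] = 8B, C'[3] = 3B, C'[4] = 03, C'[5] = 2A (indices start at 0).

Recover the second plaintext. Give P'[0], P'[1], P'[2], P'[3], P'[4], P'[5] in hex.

In OFB with a reused IV, both messages share the same keystream S_i, so C_i ⊕ C'_i = P_i ⊕ P'_i and thus P'_i = P_i ⊕ C_i ⊕ C'_i.
P'[0]: E1 ⊕ BC ⊕ 27 = 7A.
P'[1]: A7 ⊕ 24 ⊕ 13 = 90.
P'[2]: 81 ⊕ 28 ⊕ 8B = 22.
P'[3]: EF ⊕ 20 ⊕ 3B = F4.
P'[4]: AA ⊕ 5F ⊕ 03 = F6.
P'[5]: F8 ⊕ E3 ⊕ 2A = 31.

P'[0] = 7A, P'[1] = 90, P'[2] = 22, P'[3] = F4, P'[4] = F6, P'[5] = 31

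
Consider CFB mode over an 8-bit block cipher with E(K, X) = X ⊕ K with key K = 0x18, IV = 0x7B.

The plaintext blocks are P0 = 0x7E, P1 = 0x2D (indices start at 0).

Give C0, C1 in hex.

CFB encryption: C_i = P_i ⊕ E(K, C_{i−1}), with C_{−1} = IV.
C0: E(K, 0x7B) = 0x63; 0x7E ⊕ 0x63 = 0x1D.
C1: E(K, 0x1D) = 0x05; 0x2D ⊕ 0x05 = 0x28.

C0 = 0x1D, C1 = 0x28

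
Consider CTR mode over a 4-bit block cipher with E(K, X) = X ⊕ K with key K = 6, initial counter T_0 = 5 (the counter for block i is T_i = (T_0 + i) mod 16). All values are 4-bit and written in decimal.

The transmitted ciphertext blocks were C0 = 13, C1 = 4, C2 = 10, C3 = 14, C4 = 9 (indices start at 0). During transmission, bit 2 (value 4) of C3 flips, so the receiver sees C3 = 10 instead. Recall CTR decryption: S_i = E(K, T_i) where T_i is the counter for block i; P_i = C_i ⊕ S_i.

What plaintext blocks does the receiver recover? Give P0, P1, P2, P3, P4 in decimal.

P0 = 14, P1 = 4, P2 = 11, P3 = 4, P4 = 6

Only C3 changed, to 10. In CTR, a change in C_i flips the same bit in P_i only; the keystream is unaffected. Decrypting the received ciphertext:
P0: T = 5, S = E(K, T) = 3; 13 ⊕ 3 = 14.
P1: T = 6, S = E(K, T) = 0; 4 ⊕ 0 = 4.
P2: T = 7, S = E(K, T) = 1; 10 ⊕ 1 = 11.
P3: T = 8, S = E(K, T) = 14; 10 ⊕ 14 = 4.
P4: T = 9, S = E(K, T) = 15; 9 ⊕ 15 = 6.
Blocks that differ from the original plaintext: P3.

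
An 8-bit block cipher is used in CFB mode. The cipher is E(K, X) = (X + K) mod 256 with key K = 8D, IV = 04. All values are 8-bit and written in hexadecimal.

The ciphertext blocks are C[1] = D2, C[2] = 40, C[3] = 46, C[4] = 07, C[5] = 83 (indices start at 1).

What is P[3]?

CFB decryption: P_i = C_i ⊕ E(K, C_{i−1}), with C_{0} = IV.
P[3]: E(K, 40) = CD; 46 ⊕ CD = 8B.

P[3] = 8B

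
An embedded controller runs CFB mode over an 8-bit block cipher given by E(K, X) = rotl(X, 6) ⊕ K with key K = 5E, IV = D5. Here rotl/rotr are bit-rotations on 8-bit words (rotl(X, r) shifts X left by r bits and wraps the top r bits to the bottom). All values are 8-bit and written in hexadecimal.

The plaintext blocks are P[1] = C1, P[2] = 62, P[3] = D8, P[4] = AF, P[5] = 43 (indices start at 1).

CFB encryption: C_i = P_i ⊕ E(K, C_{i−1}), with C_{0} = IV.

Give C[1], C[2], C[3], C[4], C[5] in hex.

C[1]: E(K, D5) = 2B; C1 ⊕ 2B = EA.
C[2]: E(K, EA) = E4; 62 ⊕ E4 = 86.
C[3]: E(K, 86) = FF; D8 ⊕ FF = 27.
C[4]: E(K, 27) = 97; AF ⊕ 97 = 38.
C[5]: E(K, 38) = 50; 43 ⊕ 50 = 13.

C[1] = EA, C[2] = 86, C[3] = 27, C[4] = 38, C[5] = 13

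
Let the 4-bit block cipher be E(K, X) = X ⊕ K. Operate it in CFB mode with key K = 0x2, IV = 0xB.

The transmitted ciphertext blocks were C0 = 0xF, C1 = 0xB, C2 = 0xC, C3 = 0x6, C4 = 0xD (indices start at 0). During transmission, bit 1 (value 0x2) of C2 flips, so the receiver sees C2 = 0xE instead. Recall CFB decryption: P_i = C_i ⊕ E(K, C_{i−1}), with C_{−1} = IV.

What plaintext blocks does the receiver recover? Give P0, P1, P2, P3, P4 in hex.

P0 = 0x6, P1 = 0x6, P2 = 0x7, P3 = 0xA, P4 = 0x9

Only C2 changed, to 0xE. In CFB, a change in C_i flips the same bit in P_i and garbles P_{i+1}. Decrypting the received ciphertext:
P0: E(K, 0xB) = 0x9; 0xF ⊕ 0x9 = 0x6.
P1: E(K, 0xF) = 0xD; 0xB ⊕ 0xD = 0x6.
P2: E(K, 0xB) = 0x9; 0xE ⊕ 0x9 = 0x7.
P3: E(K, 0xE) = 0xC; 0x6 ⊕ 0xC = 0xA.
P4: E(K, 0x6) = 0x4; 0xD ⊕ 0x4 = 0x9.
Blocks that differ from the original plaintext: P2, P3.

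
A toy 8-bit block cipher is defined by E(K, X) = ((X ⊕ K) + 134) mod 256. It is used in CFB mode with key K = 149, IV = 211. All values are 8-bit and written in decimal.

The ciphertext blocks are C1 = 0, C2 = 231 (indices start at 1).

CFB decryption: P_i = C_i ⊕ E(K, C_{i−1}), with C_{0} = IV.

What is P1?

P1: E(K, 211) = 204; 0 ⊕ 204 = 204.

P1 = 204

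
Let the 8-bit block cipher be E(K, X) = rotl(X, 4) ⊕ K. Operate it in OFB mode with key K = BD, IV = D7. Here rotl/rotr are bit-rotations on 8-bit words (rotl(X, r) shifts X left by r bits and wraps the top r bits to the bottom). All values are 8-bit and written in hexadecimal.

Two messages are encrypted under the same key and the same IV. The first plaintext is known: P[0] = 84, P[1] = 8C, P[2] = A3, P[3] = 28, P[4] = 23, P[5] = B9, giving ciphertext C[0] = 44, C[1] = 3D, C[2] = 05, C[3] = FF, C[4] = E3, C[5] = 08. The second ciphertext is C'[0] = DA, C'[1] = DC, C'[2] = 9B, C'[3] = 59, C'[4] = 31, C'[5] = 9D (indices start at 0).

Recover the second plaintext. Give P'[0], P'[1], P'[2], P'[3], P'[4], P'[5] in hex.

P'[0] = 1A, P'[1] = 6D, P'[2] = 3D, P'[3] = 8E, P'[4] = F1, P'[5] = 2C

In OFB with a reused IV, both messages share the same keystream S_i, so C_i ⊕ C'_i = P_i ⊕ P'_i and thus P'_i = P_i ⊕ C_i ⊕ C'_i.
P'[0]: 84 ⊕ 44 ⊕ DA = 1A.
P'[1]: 8C ⊕ 3D ⊕ DC = 6D.
P'[2]: A3 ⊕ 05 ⊕ 9B = 3D.
P'[3]: 28 ⊕ FF ⊕ 59 = 8E.
P'[4]: 23 ⊕ E3 ⊕ 31 = F1.
P'[5]: B9 ⊕ 08 ⊕ 9D = 2C.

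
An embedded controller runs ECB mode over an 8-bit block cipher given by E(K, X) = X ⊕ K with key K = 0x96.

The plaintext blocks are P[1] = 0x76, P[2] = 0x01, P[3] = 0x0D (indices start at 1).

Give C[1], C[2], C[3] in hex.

C[1] = 0xE0, C[2] = 0x97, C[3] = 0x9B

ECB encryption: C_i = E(K, P_i).
C[1]: E(K, 0x76) = 0xE0.
C[2]: E(K, 0x01) = 0x97.
C[3]: E(K, 0x0D) = 0x9B.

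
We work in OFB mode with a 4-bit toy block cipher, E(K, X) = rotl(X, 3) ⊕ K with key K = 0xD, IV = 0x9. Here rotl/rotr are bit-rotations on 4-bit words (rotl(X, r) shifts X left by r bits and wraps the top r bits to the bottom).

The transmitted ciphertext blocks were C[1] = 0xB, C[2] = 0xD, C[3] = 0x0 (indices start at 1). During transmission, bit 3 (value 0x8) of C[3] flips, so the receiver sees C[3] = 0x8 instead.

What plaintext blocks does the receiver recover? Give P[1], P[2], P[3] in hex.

P[1] = 0xA, P[2] = 0x8, P[3] = 0xF

OFB decryption: S_i = E(K, S_{i−1}) with S_{0} = IV; P_i = C_i ⊕ S_i.
Only C[3] changed, to 0x8. In OFB, a change in C_i flips the same bit in P_i only; the keystream is unaffected. Decrypting the received ciphertext:
P[1]: S = E(K, 0x9) = 0x1; 0xB ⊕ 0x1 = 0xA.
P[2]: S = E(K, 0x1) = 0x5; 0xD ⊕ 0x5 = 0x8.
P[3]: S = E(K, 0x5) = 0x7; 0x8 ⊕ 0x7 = 0xF.
Blocks that differ from the original plaintext: P[3].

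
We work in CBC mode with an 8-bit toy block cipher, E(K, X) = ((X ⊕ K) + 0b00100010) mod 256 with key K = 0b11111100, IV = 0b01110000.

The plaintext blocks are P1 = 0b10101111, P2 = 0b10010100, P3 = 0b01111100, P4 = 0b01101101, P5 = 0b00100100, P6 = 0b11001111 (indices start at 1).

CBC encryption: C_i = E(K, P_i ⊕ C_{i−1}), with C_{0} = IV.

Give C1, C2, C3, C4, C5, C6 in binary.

C1: P1 ⊕ 0b01110000 = 0b11011111; E(K, 0b11011111) = 0b01000101.
C2: P2 ⊕ 0b01000101 = 0b11010001; E(K, 0b11010001) = 0b01001111.
C3: P3 ⊕ 0b01001111 = 0b00110011; E(K, 0b00110011) = 0b11110001.
C4: P4 ⊕ 0b11110001 = 0b10011100; E(K, 0b10011100) = 0b10000010.
C5: P5 ⊕ 0b10000010 = 0b10100110; E(K, 0b10100110) = 0b01111100.
C6: P6 ⊕ 0b01111100 = 0b10110011; E(K, 0b10110011) = 0b01110001.

C1 = 0b01000101, C2 = 0b01001111, C3 = 0b11110001, C4 = 0b10000010, C5 = 0b01111100, C6 = 0b01110001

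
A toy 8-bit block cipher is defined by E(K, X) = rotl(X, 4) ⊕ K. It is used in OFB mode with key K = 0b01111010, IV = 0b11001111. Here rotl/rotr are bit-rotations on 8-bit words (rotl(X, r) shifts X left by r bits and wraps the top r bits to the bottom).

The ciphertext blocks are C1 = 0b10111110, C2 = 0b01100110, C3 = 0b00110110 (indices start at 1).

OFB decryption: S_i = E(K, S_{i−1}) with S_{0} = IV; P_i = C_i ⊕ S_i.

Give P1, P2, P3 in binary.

P1: S = E(K, 0b11001111) = 0b10000110; 0b10111110 ⊕ 0b10000110 = 0b00111000.
P2: S = E(K, 0b10000110) = 0b00010010; 0b01100110 ⊕ 0b00010010 = 0b01110100.
P3: S = E(K, 0b00010010) = 0b01011011; 0b00110110 ⊕ 0b01011011 = 0b01101101.

P1 = 0b00111000, P2 = 0b01110100, P3 = 0b01101101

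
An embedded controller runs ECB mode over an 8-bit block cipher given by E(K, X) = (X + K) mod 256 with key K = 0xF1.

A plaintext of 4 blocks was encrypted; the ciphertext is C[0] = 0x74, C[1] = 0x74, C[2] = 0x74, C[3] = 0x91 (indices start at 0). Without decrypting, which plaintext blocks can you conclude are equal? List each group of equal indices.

P[0] = P[1] = P[2]

ECB encrypts each block independently with the same key, so equal ciphertext blocks imply equal plaintext blocks.
C[0] = C[1] = C[2] = 0x74, so P[0] = P[1] = P[2].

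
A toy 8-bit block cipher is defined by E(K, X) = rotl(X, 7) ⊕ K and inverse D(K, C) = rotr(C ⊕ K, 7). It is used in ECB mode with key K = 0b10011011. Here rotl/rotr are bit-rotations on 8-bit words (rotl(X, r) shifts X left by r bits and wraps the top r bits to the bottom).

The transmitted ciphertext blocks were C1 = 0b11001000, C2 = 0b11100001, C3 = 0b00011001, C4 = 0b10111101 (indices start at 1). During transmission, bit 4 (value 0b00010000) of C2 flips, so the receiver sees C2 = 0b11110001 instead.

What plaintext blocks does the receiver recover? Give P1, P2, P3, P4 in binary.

ECB decryption: P_i = D(K, C_i).
Only C2 changed, to 0b11110001. In ECB, a change in C_i affects only P_i. Decrypting the received ciphertext:
P1: D(K, 0b11001000) = 0b10100110.
P2: D(K, 0b11110001) = 0b11010100.
P3: D(K, 0b00011001) = 0b00000101.
P4: D(K, 0b10111101) = 0b01001100.
Blocks that differ from the original plaintext: P2.

P1 = 0b10100110, P2 = 0b11010100, P3 = 0b00000101, P4 = 0b01001100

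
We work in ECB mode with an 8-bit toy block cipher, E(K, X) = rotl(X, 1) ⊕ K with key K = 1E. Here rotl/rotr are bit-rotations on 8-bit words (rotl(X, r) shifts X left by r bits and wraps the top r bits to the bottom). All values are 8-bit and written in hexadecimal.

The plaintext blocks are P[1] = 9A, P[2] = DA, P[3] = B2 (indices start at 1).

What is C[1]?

C[1] = 2B

ECB encryption: C_i = E(K, P_i).
C[1]: E(K, 9A) = 2B.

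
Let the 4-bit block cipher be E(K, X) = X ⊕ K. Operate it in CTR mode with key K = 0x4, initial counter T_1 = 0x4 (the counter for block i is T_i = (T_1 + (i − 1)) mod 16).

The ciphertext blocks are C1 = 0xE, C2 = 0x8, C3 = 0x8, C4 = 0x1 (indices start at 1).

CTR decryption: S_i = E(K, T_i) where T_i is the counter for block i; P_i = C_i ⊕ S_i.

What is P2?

P2 = 0x9

P2: T = 0x5, S = E(K, T) = 0x1; 0x8 ⊕ 0x1 = 0x9.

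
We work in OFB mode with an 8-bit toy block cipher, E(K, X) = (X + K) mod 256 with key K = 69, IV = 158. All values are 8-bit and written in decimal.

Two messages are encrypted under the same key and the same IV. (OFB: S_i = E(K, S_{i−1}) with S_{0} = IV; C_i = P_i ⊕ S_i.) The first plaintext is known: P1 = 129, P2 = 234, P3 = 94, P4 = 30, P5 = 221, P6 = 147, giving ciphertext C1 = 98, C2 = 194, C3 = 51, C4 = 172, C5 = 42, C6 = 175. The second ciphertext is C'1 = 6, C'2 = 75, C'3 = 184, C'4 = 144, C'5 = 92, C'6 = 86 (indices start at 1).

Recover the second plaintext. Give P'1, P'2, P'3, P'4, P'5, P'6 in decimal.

In OFB with a reused IV, both messages share the same keystream S_i, so C_i ⊕ C'_i = P_i ⊕ P'_i and thus P'_i = P_i ⊕ C_i ⊕ C'_i.
P'1: 129 ⊕ 98 ⊕ 6 = 229.
P'2: 234 ⊕ 194 ⊕ 75 = 99.
P'3: 94 ⊕ 51 ⊕ 184 = 213.
P'4: 30 ⊕ 172 ⊕ 144 = 34.
P'5: 221 ⊕ 42 ⊕ 92 = 171.
P'6: 147 ⊕ 175 ⊕ 86 = 106.

P'1 = 229, P'2 = 99, P'3 = 213, P'4 = 34, P'5 = 171, P'6 = 106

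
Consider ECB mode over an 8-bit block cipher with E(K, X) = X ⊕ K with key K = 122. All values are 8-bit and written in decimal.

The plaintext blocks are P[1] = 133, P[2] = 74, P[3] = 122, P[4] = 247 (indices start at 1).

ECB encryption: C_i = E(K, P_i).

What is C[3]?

C[3] = 0

C[3]: E(K, 122) = 0.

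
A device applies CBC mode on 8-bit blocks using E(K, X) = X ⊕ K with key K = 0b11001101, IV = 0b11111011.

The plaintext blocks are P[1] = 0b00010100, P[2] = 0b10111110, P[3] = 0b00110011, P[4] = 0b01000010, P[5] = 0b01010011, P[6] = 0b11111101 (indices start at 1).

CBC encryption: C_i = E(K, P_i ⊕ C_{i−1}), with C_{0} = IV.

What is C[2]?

C[2] = 0b01010001

C[1]: P[1] ⊕ 0b11111011 = 0b11101111; E(K, 0b11101111) = 0b00100010.
C[2]: P[2] ⊕ 0b00100010 = 0b10011100; E(K, 0b10011100) = 0b01010001.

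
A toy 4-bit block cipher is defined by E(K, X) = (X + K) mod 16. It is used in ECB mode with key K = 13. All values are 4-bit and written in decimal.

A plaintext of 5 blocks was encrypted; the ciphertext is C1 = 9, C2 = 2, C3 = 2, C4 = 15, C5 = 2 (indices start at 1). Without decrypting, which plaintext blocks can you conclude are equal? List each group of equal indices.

P2 = P3 = P5

ECB encrypts each block independently with the same key, so equal ciphertext blocks imply equal plaintext blocks.
C2 = C3 = C5 = 2, so P2 = P3 = P5.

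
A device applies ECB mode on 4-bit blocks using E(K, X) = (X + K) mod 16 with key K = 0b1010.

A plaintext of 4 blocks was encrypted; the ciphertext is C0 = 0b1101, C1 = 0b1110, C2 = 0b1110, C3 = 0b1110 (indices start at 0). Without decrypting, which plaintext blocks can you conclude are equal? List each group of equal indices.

P1 = P2 = P3

ECB encrypts each block independently with the same key, so equal ciphertext blocks imply equal plaintext blocks.
C1 = C2 = C3 = 0b1110, so P1 = P2 = P3.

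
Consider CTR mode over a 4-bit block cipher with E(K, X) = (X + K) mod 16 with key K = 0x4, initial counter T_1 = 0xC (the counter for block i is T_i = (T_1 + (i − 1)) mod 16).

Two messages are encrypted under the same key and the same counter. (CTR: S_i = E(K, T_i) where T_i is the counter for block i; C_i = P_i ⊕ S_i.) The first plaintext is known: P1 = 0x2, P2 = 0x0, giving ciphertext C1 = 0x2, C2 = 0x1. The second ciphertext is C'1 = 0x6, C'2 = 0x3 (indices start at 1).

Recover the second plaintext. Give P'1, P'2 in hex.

P'1 = 0x6, P'2 = 0x2

In CTR with a reused counter, both messages share the same keystream S_i, so C_i ⊕ C'_i = P_i ⊕ P'_i and thus P'_i = P_i ⊕ C_i ⊕ C'_i.
P'1: 0x2 ⊕ 0x2 ⊕ 0x6 = 0x6.
P'2: 0x0 ⊕ 0x1 ⊕ 0x3 = 0x2.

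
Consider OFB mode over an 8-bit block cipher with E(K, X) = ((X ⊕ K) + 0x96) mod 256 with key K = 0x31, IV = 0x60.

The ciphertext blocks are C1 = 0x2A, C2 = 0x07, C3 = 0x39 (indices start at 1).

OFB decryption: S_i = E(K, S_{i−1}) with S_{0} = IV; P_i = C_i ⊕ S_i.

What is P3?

P3 = 0xCA

P1: S = E(K, 0x60) = 0xE7; 0x2A ⊕ 0xE7 = 0xCD.
P2: S = E(K, 0xE7) = 0x6C; 0x07 ⊕ 0x6C = 0x6B.
P3: S = E(K, 0x6C) = 0xF3; 0x39 ⊕ 0xF3 = 0xCA.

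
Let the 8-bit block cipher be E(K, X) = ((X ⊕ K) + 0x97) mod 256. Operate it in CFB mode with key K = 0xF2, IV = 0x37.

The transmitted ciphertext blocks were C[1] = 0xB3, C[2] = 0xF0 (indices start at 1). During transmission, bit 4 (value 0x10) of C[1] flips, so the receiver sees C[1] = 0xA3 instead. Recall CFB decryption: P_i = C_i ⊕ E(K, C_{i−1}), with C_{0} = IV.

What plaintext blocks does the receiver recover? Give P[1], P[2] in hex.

P[1] = 0xFF, P[2] = 0x18

Only C[1] changed, to 0xA3. In CFB, a change in C_i flips the same bit in P_i and garbles P_{i+1}. Decrypting the received ciphertext:
P[1]: E(K, 0x37) = 0x5C; 0xA3 ⊕ 0x5C = 0xFF.
P[2]: E(K, 0xA3) = 0xE8; 0xF0 ⊕ 0xE8 = 0x18.
Blocks that differ from the original plaintext: P[1], P[2].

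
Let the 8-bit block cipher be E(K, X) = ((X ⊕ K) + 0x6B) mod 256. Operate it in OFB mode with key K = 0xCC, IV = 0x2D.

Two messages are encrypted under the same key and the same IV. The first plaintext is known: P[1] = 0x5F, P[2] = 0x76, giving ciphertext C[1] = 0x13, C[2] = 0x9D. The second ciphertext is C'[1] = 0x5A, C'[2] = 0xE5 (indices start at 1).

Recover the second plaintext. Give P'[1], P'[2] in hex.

In OFB with a reused IV, both messages share the same keystream S_i, so C_i ⊕ C'_i = P_i ⊕ P'_i and thus P'_i = P_i ⊕ C_i ⊕ C'_i.
P'[1]: 0x5F ⊕ 0x13 ⊕ 0x5A = 0x16.
P'[2]: 0x76 ⊕ 0x9D ⊕ 0xE5 = 0x0E.

P'[1] = 0x16, P'[2] = 0x0E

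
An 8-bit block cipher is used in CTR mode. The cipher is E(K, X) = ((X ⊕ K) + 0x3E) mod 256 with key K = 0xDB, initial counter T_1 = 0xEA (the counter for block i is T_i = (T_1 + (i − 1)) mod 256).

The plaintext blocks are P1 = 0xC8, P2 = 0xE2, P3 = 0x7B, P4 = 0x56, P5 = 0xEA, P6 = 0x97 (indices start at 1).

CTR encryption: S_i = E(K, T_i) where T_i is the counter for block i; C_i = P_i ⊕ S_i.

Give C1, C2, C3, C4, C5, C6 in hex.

C1 = 0xA7, C2 = 0x8C, C3 = 0x0E, C4 = 0x22, C5 = 0x99, C6 = 0xE5

C1: T = 0xEA, S = E(K, T) = 0x6F; 0xC8 ⊕ 0x6F = 0xA7.
C2: T = 0xEB, S = E(K, T) = 0x6E; 0xE2 ⊕ 0x6E = 0x8C.
C3: T = 0xEC, S = E(K, T) = 0x75; 0x7B ⊕ 0x75 = 0x0E.
C4: T = 0xED, S = E(K, T) = 0x74; 0x56 ⊕ 0x74 = 0x22.
C5: T = 0xEE, S = E(K, T) = 0x73; 0xEA ⊕ 0x73 = 0x99.
C6: T = 0xEF, S = E(K, T) = 0x72; 0x97 ⊕ 0x72 = 0xE5.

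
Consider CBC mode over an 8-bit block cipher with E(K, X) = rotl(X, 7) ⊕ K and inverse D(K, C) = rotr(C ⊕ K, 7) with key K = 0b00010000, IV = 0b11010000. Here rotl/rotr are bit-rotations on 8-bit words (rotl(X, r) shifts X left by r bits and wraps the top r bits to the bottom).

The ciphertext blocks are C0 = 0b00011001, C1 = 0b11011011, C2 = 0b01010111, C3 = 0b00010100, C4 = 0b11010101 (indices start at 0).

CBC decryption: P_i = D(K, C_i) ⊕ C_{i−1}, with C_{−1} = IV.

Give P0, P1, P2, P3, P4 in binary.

P0 = 0b11000010, P1 = 0b10001110, P2 = 0b01010101, P3 = 0b01011111, P4 = 0b10011111

P0: D(K, 0b00011001) = 0b00010010; 0b00010010 ⊕ 0b11010000 = 0b11000010.
P1: D(K, 0b11011011) = 0b10010111; 0b10010111 ⊕ 0b00011001 = 0b10001110.
P2: D(K, 0b01010111) = 0b10001110; 0b10001110 ⊕ 0b11011011 = 0b01010101.
P3: D(K, 0b00010100) = 0b00001000; 0b00001000 ⊕ 0b01010111 = 0b01011111.
P4: D(K, 0b11010101) = 0b10001011; 0b10001011 ⊕ 0b00010100 = 0b10011111.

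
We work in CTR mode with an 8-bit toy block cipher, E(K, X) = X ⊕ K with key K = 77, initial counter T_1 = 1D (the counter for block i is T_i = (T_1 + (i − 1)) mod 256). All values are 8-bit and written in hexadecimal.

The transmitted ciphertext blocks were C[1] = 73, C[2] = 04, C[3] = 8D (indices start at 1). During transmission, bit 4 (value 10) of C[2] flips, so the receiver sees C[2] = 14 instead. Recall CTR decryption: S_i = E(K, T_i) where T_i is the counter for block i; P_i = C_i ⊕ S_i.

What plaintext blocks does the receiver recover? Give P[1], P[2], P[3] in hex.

Only C[2] changed, to 14. In CTR, a change in C_i flips the same bit in P_i only; the keystream is unaffected. Decrypting the received ciphertext:
P[1]: T = 1D, S = E(K, T) = 6A; 73 ⊕ 6A = 19.
P[2]: T = 1E, S = E(K, T) = 69; 14 ⊕ 69 = 7D.
P[3]: T = 1F, S = E(K, T) = 68; 8D ⊕ 68 = E5.
Blocks that differ from the original plaintext: P[2].

P[1] = 19, P[2] = 7D, P[3] = E5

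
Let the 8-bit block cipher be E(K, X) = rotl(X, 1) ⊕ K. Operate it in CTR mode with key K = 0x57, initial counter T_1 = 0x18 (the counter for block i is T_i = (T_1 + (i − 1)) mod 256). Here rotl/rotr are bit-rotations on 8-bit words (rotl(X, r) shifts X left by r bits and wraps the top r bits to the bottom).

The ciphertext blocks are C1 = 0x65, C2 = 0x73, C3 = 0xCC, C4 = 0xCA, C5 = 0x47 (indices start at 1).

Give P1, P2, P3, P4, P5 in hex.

CTR decryption: S_i = E(K, T_i) where T_i is the counter for block i; P_i = C_i ⊕ S_i.
P1: T = 0x18, S = E(K, T) = 0x67; 0x65 ⊕ 0x67 = 0x02.
P2: T = 0x19, S = E(K, T) = 0x65; 0x73 ⊕ 0x65 = 0x16.
P3: T = 0x1A, S = E(K, T) = 0x63; 0xCC ⊕ 0x63 = 0xAF.
P4: T = 0x1B, S = E(K, T) = 0x61; 0xCA ⊕ 0x61 = 0xAB.
P5: T = 0x1C, S = E(K, T) = 0x6F; 0x47 ⊕ 0x6F = 0x28.

P1 = 0x02, P2 = 0x16, P3 = 0xAF, P4 = 0xAB, P5 = 0x28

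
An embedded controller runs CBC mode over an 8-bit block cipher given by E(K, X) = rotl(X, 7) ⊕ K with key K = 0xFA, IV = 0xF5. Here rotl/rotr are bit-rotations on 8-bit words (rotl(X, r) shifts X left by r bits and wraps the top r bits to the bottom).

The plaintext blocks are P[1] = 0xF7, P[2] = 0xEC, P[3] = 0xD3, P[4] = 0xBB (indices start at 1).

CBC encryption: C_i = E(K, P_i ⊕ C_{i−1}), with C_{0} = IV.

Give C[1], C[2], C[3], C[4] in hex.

C[1]: P[1] ⊕ 0xF5 = 0x02; E(K, 0x02) = 0xFB.
C[2]: P[2] ⊕ 0xFB = 0x17; E(K, 0x17) = 0x71.
C[3]: P[3] ⊕ 0x71 = 0xA2; E(K, 0xA2) = 0xAB.
C[4]: P[4] ⊕ 0xAB = 0x10; E(K, 0x10) = 0xF2.

C[1] = 0xFB, C[2] = 0x71, C[3] = 0xAB, C[4] = 0xF2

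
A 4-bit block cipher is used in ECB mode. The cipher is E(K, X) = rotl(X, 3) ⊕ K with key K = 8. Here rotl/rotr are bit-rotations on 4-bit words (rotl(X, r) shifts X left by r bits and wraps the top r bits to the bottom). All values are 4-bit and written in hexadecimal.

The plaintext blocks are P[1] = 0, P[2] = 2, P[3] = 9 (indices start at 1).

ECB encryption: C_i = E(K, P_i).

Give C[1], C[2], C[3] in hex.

C[1] = 8, C[2] = 9, C[3] = 4

C[1]: E(K, 0) = 8.
C[2]: E(K, 2) = 9.
C[3]: E(K, 9) = 4.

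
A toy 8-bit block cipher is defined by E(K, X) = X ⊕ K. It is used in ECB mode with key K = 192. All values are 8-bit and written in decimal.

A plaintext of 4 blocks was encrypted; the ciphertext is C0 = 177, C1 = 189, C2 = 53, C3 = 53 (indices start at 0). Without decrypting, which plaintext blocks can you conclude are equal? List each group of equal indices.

P2 = P3

ECB encrypts each block independently with the same key, so equal ciphertext blocks imply equal plaintext blocks.
C2 = C3 = 53, so P2 = P3.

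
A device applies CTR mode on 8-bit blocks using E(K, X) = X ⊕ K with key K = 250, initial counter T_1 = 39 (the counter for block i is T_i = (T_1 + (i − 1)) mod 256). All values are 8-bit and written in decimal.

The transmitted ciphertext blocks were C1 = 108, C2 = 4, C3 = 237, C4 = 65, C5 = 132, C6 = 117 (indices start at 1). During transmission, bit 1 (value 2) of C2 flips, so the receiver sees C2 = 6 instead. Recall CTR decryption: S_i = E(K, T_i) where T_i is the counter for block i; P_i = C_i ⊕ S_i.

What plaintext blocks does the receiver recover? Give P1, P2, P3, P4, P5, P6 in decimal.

P1 = 177, P2 = 212, P3 = 62, P4 = 145, P5 = 85, P6 = 163

Only C2 changed, to 6. In CTR, a change in C_i flips the same bit in P_i only; the keystream is unaffected. Decrypting the received ciphertext:
P1: T = 39, S = E(K, T) = 221; 108 ⊕ 221 = 177.
P2: T = 40, S = E(K, T) = 210; 6 ⊕ 210 = 212.
P3: T = 41, S = E(K, T) = 211; 237 ⊕ 211 = 62.
P4: T = 42, S = E(K, T) = 208; 65 ⊕ 208 = 145.
P5: T = 43, S = E(K, T) = 209; 132 ⊕ 209 = 85.
P6: T = 44, S = E(K, T) = 214; 117 ⊕ 214 = 163.
Blocks that differ from the original plaintext: P2.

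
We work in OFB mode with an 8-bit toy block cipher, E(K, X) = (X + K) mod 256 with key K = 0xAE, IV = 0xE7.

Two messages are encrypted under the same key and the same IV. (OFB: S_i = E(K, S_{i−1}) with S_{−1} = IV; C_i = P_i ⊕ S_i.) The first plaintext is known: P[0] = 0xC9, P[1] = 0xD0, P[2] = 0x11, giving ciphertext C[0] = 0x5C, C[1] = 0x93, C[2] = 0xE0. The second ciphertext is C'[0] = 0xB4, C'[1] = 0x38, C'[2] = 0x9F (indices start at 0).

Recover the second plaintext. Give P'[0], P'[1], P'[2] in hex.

P'[0] = 0x21, P'[1] = 0x7B, P'[2] = 0x6E

In OFB with a reused IV, both messages share the same keystream S_i, so C_i ⊕ C'_i = P_i ⊕ P'_i and thus P'_i = P_i ⊕ C_i ⊕ C'_i.
P'[0]: 0xC9 ⊕ 0x5C ⊕ 0xB4 = 0x21.
P'[1]: 0xD0 ⊕ 0x93 ⊕ 0x38 = 0x7B.
P'[2]: 0x11 ⊕ 0xE0 ⊕ 0x9F = 0x6E.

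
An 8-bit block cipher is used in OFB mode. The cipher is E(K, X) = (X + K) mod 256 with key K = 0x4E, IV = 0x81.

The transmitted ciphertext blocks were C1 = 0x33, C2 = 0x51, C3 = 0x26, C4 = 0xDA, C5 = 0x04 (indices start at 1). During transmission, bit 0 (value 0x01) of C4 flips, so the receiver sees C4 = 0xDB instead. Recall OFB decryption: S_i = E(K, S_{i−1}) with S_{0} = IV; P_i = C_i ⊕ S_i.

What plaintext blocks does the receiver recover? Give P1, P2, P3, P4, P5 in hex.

P1 = 0xFC, P2 = 0x4C, P3 = 0x4D, P4 = 0x62, P5 = 0x03

Only C4 changed, to 0xDB. In OFB, a change in C_i flips the same bit in P_i only; the keystream is unaffected. Decrypting the received ciphertext:
P1: S = E(K, 0x81) = 0xCF; 0x33 ⊕ 0xCF = 0xFC.
P2: S = E(K, 0xCF) = 0x1D; 0x51 ⊕ 0x1D = 0x4C.
P3: S = E(K, 0x1D) = 0x6B; 0x26 ⊕ 0x6B = 0x4D.
P4: S = E(K, 0x6B) = 0xB9; 0xDB ⊕ 0xB9 = 0x62.
P5: S = E(K, 0xB9) = 0x07; 0x04 ⊕ 0x07 = 0x03.
Blocks that differ from the original plaintext: P4.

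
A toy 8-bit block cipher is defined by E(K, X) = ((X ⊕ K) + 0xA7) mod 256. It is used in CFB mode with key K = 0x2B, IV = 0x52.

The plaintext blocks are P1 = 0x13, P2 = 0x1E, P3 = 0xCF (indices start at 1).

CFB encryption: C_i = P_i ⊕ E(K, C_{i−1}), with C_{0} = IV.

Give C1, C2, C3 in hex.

C1 = 0x33, C2 = 0xA1, C3 = 0xFE

C1: E(K, 0x52) = 0x20; 0x13 ⊕ 0x20 = 0x33.
C2: E(K, 0x33) = 0xBF; 0x1E ⊕ 0xBF = 0xA1.
C3: E(K, 0xA1) = 0x31; 0xCF ⊕ 0x31 = 0xFE.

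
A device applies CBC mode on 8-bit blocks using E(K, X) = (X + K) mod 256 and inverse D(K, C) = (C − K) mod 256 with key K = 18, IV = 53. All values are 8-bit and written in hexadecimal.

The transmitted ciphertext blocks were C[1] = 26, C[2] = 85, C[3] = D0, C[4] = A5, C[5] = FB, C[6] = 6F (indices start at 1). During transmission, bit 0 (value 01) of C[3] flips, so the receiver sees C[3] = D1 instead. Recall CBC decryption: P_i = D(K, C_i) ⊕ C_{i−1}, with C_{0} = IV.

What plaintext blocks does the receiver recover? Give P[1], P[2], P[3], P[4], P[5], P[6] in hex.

P[1] = 5D, P[2] = 4B, P[3] = 3C, P[4] = 5C, P[5] = 46, P[6] = AC

Only C[3] changed, to D1. In CBC, a change in C_i garbles P_i and flips the same bit in P_{i+1}. Decrypting the received ciphertext:
P[1]: D(K, 26) = 0E; 0E ⊕ 53 = 5D.
P[2]: D(K, 85) = 6D; 6D ⊕ 26 = 4B.
P[3]: D(K, D1) = B9; B9 ⊕ 85 = 3C.
P[4]: D(K, A5) = 8D; 8D ⊕ D1 = 5C.
P[5]: D(K, FB) = E3; E3 ⊕ A5 = 46.
P[6]: D(K, 6F) = 57; 57 ⊕ FB = AC.
Blocks that differ from the original plaintext: P[3], P[4].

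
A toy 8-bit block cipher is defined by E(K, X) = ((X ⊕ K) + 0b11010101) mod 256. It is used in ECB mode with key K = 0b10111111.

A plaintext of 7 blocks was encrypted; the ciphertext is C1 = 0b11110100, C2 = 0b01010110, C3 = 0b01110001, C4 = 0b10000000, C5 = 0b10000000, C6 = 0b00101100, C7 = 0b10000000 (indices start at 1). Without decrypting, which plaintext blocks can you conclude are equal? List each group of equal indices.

ECB encrypts each block independently with the same key, so equal ciphertext blocks imply equal plaintext blocks.
C4 = C5 = C7 = 0b10000000, so P4 = P5 = P7.

P4 = P5 = P7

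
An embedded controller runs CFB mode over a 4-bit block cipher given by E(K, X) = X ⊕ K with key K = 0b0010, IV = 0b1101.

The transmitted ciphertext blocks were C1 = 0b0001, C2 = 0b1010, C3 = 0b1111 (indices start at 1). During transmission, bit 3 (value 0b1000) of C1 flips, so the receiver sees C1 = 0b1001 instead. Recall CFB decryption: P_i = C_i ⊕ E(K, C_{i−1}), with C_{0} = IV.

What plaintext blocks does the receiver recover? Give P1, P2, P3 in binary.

P1 = 0b0110, P2 = 0b0001, P3 = 0b0111

Only C1 changed, to 0b1001. In CFB, a change in C_i flips the same bit in P_i and garbles P_{i+1}. Decrypting the received ciphertext:
P1: E(K, 0b1101) = 0b1111; 0b1001 ⊕ 0b1111 = 0b0110.
P2: E(K, 0b1001) = 0b1011; 0b1010 ⊕ 0b1011 = 0b0001.
P3: E(K, 0b1010) = 0b1000; 0b1111 ⊕ 0b1000 = 0b0111.
Blocks that differ from the original plaintext: P1, P2.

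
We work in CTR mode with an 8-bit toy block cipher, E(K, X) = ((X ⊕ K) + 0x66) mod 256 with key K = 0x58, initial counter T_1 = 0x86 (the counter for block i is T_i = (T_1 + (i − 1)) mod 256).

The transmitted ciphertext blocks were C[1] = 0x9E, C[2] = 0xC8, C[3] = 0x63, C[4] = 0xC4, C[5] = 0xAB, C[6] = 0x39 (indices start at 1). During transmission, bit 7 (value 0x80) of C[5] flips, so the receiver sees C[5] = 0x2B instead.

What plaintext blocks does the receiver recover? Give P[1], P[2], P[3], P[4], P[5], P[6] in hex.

CTR decryption: S_i = E(K, T_i) where T_i is the counter for block i; P_i = C_i ⊕ S_i.
Only C[5] changed, to 0x2B. In CTR, a change in C_i flips the same bit in P_i only; the keystream is unaffected. Decrypting the received ciphertext:
P[1]: T = 0x86, S = E(K, T) = 0x44; 0x9E ⊕ 0x44 = 0xDA.
P[2]: T = 0x87, S = E(K, T) = 0x45; 0xC8 ⊕ 0x45 = 0x8D.
P[3]: T = 0x88, S = E(K, T) = 0x36; 0x63 ⊕ 0x36 = 0x55.
P[4]: T = 0x89, S = E(K, T) = 0x37; 0xC4 ⊕ 0x37 = 0xF3.
P[5]: T = 0x8A, S = E(K, T) = 0x38; 0x2B ⊕ 0x38 = 0x13.
P[6]: T = 0x8B, S = E(K, T) = 0x39; 0x39 ⊕ 0x39 = 0x00.
Blocks that differ from the original plaintext: P[5].

P[1] = 0xDA, P[2] = 0x8D, P[3] = 0x55, P[4] = 0xF3, P[5] = 0x13, P[6] = 0x00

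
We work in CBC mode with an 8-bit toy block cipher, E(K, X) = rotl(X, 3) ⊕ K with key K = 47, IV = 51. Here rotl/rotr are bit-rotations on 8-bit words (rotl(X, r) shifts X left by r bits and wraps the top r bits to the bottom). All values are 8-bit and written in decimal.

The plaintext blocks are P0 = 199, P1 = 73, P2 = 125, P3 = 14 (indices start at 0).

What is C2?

C2 = 205

CBC encryption: C_i = E(K, P_i ⊕ C_{i−1}), with C_{−1} = IV.
C0: P0 ⊕ 51 = 244; E(K, 244) = 136.
C1: P1 ⊕ 136 = 193; E(K, 193) = 33.
C2: P2 ⊕ 33 = 92; E(K, 92) = 205.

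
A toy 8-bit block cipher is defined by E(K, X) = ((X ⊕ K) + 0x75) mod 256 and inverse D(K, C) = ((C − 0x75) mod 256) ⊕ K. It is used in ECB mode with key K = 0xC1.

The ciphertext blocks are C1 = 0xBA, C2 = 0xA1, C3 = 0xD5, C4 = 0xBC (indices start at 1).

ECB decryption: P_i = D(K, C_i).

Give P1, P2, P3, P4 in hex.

P1: D(K, 0xBA) = 0x84.
P2: D(K, 0xA1) = 0xED.
P3: D(K, 0xD5) = 0xA1.
P4: D(K, 0xBC) = 0x86.

P1 = 0x84, P2 = 0xED, P3 = 0xA1, P4 = 0x86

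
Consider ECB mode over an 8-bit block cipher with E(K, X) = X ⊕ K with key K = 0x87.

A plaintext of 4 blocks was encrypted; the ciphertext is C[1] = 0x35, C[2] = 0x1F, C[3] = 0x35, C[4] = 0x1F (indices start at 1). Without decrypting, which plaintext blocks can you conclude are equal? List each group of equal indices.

P[1] = P[3]; P[2] = P[4]

ECB encrypts each block independently with the same key, so equal ciphertext blocks imply equal plaintext blocks.
C[1] = C[3] = 0x35, so P[1] = P[3].
C[2] = C[4] = 0x1F, so P[2] = P[4].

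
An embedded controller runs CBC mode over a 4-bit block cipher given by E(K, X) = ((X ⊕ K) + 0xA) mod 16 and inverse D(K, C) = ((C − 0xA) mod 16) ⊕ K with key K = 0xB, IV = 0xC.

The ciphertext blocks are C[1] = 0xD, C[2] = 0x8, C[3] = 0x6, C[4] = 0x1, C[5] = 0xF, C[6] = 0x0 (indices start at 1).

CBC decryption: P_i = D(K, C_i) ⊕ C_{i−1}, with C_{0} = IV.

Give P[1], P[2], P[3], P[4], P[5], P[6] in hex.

P[1]: D(K, 0xD) = 0x8; 0x8 ⊕ 0xC = 0x4.
P[2]: D(K, 0x8) = 0x5; 0x5 ⊕ 0xD = 0x8.
P[3]: D(K, 0x6) = 0x7; 0x7 ⊕ 0x8 = 0xF.
P[4]: D(K, 0x1) = 0xC; 0xC ⊕ 0x6 = 0xA.
P[5]: D(K, 0xF) = 0xE; 0xE ⊕ 0x1 = 0xF.
P[6]: D(K, 0x0) = 0xD; 0xD ⊕ 0xF = 0x2.

P[1] = 0x4, P[2] = 0x8, P[3] = 0xF, P[4] = 0xA, P[5] = 0xF, P[6] = 0x2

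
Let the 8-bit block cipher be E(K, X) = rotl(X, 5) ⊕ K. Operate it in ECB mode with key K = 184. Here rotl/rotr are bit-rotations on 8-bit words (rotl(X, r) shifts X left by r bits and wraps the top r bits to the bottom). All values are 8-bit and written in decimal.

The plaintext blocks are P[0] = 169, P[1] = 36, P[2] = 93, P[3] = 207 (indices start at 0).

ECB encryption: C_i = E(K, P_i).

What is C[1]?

C[1]: E(K, 36) = 60.

C[1] = 60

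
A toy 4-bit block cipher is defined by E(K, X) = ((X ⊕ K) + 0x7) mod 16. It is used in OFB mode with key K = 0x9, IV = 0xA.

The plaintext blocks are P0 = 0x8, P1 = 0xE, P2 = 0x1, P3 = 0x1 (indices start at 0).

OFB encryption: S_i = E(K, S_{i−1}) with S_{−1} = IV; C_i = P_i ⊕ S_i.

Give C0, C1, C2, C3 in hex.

C0: S = E(K, 0xA) = 0xA; 0x8 ⊕ 0xA = 0x2.
C1: S = E(K, 0xA) = 0xA; 0xE ⊕ 0xA = 0x4.
C2: S = E(K, 0xA) = 0xA; 0x1 ⊕ 0xA = 0xB.
C3: S = E(K, 0xA) = 0xA; 0x1 ⊕ 0xA = 0xB.

C0 = 0x2, C1 = 0x4, C2 = 0xB, C3 = 0xB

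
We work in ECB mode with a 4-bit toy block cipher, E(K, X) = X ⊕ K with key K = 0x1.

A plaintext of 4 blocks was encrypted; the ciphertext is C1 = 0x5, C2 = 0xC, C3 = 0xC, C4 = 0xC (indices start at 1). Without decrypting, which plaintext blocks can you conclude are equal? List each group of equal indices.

ECB encrypts each block independently with the same key, so equal ciphertext blocks imply equal plaintext blocks.
C2 = C3 = C4 = 0xC, so P2 = P3 = P4.

P2 = P3 = P4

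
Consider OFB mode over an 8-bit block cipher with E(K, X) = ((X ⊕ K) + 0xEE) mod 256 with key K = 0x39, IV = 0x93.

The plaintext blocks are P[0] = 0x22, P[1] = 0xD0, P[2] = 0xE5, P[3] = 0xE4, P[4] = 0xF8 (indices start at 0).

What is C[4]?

C[4] = 0x58

OFB encryption: S_i = E(K, S_{i−1}) with S_{−1} = IV; C_i = P_i ⊕ S_i.
C[0]: S = E(K, 0x93) = 0x98; 0x22 ⊕ 0x98 = 0xBA.
C[1]: S = E(K, 0x98) = 0x8F; 0xD0 ⊕ 0x8F = 0x5F.
C[2]: S = E(K, 0x8F) = 0xA4; 0xE5 ⊕ 0xA4 = 0x41.
C[3]: S = E(K, 0xA4) = 0x8B; 0xE4 ⊕ 0x8B = 0x6F.
C[4]: S = E(K, 0x8B) = 0xA0; 0xF8 ⊕ 0xA0 = 0x58.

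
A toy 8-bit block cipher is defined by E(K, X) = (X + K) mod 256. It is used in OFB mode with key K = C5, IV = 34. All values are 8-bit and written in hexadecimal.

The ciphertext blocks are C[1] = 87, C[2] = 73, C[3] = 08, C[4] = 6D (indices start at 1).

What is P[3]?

OFB decryption: S_i = E(K, S_{i−1}) with S_{0} = IV; P_i = C_i ⊕ S_i.
P[1]: S = E(K, 34) = F9; 87 ⊕ F9 = 7E.
P[2]: S = E(K, F9) = BE; 73 ⊕ BE = CD.
P[3]: S = E(K, BE) = 83; 08 ⊕ 83 = 8B.

P[3] = 8B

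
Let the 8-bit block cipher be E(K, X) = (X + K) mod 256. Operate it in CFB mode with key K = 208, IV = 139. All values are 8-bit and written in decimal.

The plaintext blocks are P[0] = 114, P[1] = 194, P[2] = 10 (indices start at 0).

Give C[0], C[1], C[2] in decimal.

C[0] = 41, C[1] = 59, C[2] = 1

CFB encryption: C_i = P_i ⊕ E(K, C_{i−1}), with C_{−1} = IV.
C[0]: E(K, 139) = 91; 114 ⊕ 91 = 41.
C[1]: E(K, 41) = 249; 194 ⊕ 249 = 59.
C[2]: E(K, 59) = 11; 10 ⊕ 11 = 1.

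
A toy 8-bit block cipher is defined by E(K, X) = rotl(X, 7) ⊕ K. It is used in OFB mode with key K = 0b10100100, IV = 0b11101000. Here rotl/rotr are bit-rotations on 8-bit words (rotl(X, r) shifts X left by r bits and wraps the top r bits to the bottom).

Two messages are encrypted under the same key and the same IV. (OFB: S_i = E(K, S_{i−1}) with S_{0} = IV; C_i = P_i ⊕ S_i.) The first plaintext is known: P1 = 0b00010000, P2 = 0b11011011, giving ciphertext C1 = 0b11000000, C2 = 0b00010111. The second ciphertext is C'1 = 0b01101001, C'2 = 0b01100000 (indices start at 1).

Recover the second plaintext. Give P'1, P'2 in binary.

In OFB with a reused IV, both messages share the same keystream S_i, so C_i ⊕ C'_i = P_i ⊕ P'_i and thus P'_i = P_i ⊕ C_i ⊕ C'_i.
P'1: 0b00010000 ⊕ 0b11000000 ⊕ 0b01101001 = 0b10111001.
P'2: 0b11011011 ⊕ 0b00010111 ⊕ 0b01100000 = 0b10101100.

P'1 = 0b10111001, P'2 = 0b10101100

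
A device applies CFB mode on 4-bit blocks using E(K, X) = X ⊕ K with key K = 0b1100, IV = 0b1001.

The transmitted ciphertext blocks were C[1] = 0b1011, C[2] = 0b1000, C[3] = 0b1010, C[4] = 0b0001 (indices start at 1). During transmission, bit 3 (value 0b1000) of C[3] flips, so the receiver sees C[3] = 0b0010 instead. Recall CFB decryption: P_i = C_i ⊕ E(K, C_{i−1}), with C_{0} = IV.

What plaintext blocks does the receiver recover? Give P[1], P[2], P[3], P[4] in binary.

Only C[3] changed, to 0b0010. In CFB, a change in C_i flips the same bit in P_i and garbles P_{i+1}. Decrypting the received ciphertext:
P[1]: E(K, 0b1001) = 0b0101; 0b1011 ⊕ 0b0101 = 0b1110.
P[2]: E(K, 0b1011) = 0b0111; 0b1000 ⊕ 0b0111 = 0b1111.
P[3]: E(K, 0b1000) = 0b0100; 0b0010 ⊕ 0b0100 = 0b0110.
P[4]: E(K, 0b0010) = 0b1110; 0b0001 ⊕ 0b1110 = 0b1111.
Blocks that differ from the original plaintext: P[3], P[4].

P[1] = 0b1110, P[2] = 0b1111, P[3] = 0b0110, P[4] = 0b1111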